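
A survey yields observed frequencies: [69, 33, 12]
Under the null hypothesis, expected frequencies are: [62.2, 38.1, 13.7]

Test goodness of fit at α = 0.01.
Chi-square goodness of fit test:
H₀: observed counts match expected distribution
H₁: observed counts differ from expected distribution
df = k - 1 = 2
χ² = Σ(O - E)²/E
   = (69 - 62.2)²/62.2 + (33 - 38.1)²/38.1 + (12 - 13.7)²/13.7
   = 0.743 + 0.683 + 0.211
   = 1.64
p-value = 0.4411

Since p-value > α = 0.01, we fail to reject H₀.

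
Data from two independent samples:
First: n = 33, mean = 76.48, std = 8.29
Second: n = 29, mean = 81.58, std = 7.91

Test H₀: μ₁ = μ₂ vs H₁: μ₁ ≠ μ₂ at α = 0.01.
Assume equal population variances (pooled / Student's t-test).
Student's two-sample t-test (equal variances):
H₀: μ₁ = μ₂
H₁: μ₁ ≠ μ₂
df = n₁ + n₂ - 2 = 60
Pooled variance s_p² = [(n₁-1)s₁² + (n₂-1)s₂²] / (n₁ + n₂ - 2) = [(32)(8.29²) + (28)(7.91²)] / 60 = 65.8513
SE = √(s_p²(1/n₁ + 1/n₂)) = √(65.8513 × (1/33 + 1/29)) = 2.0655
t = (x̄₁ - x̄₂) / SE = (76.48 - 81.58) / 2.0655 = -5.10 / 2.0655 = -2.469
p-value = 0.0164

Since p-value > α = 0.01, we fail to reject H₀.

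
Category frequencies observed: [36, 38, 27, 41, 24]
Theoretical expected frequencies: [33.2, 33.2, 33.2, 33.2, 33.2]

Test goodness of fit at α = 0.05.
Chi-square goodness of fit test:
H₀: observed counts match expected distribution
H₁: observed counts differ from expected distribution
df = k - 1 = 4
χ² = Σ(O - E)²/E
   = (36 - 33.2)²/33.2 + (38 - 33.2)²/33.2 + (27 - 33.2)²/33.2 + (41 - 33.2)²/33.2 + (24 - 33.2)²/33.2
   = 0.236 + 0.694 + 1.158 + 1.833 + 2.549
   = 6.47
p-value = 0.1667

Since p-value > α = 0.05, we fail to reject H₀.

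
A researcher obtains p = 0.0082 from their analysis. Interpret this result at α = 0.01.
Since p = 0.0082 < α = 0.01, reject H₀.
There is sufficient evidence to reject the null hypothesis; the result is statistically significant at the 0.01 level.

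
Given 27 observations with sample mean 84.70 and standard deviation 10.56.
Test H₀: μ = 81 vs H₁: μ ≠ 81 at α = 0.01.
One-sample t-test:
H₀: μ = 81
H₁: μ ≠ 81
df = n - 1 = 26
t = (x̄ - μ₀) / (s/√n) = (84.70 - 81) / (10.56/√27) = 1.821
p-value = 0.0802

Since p-value > α = 0.01, we fail to reject H₀.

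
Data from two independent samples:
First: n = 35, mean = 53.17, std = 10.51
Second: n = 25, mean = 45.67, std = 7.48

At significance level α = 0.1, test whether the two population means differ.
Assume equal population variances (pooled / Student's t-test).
Student's two-sample t-test (equal variances):
H₀: μ₁ = μ₂
H₁: μ₁ ≠ μ₂
df = n₁ + n₂ - 2 = 58
Pooled variance s_p² = [(n₁-1)s₁² + (n₂-1)s₂²] / (n₁ + n₂ - 2) = [(34)(10.51²) + (24)(7.48²)] / 58 = 87.9044
SE = √(s_p²(1/n₁ + 1/n₂)) = √(87.9044 × (1/35 + 1/25)) = 2.4551
t = (x̄₁ - x̄₂) / SE = (53.17 - 45.67) / 2.4551 = 7.50 / 2.4551 = 3.055
p-value = 0.0034

Since p-value < α = 0.1, we reject H₀.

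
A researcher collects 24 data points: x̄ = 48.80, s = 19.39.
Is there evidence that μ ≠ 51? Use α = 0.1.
One-sample t-test:
H₀: μ = 51
H₁: μ ≠ 51
df = n - 1 = 23
t = (x̄ - μ₀) / (s/√n) = (48.80 - 51) / (19.39/√24) = -0.556
p-value = 0.5837

Since p-value > α = 0.1, we fail to reject H₀.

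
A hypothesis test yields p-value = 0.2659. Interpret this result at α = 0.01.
Since p = 0.2659 > α = 0.01, fail to reject H₀.
There is insufficient evidence to reject the null hypothesis; the result is not statistically significant at the 0.01 level.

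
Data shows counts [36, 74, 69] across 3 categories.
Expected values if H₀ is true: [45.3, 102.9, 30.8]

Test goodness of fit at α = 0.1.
Chi-square goodness of fit test:
H₀: observed counts match expected distribution
H₁: observed counts differ from expected distribution
df = k - 1 = 2
χ² = Σ(O - E)²/E
   = (36 - 45.3)²/45.3 + (74 - 102.9)²/102.9 + (69 - 30.8)²/30.8
   = 1.909 + 8.117 + 47.378
   = 57.40
p-value < 0.0001

Since p-value < α = 0.1, we reject H₀.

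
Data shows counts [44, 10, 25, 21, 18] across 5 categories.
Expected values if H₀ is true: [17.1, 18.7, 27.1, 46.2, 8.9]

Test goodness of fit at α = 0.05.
Chi-square goodness of fit test:
H₀: observed counts match expected distribution
H₁: observed counts differ from expected distribution
df = k - 1 = 4
χ² = Σ(O - E)²/E
   = (44 - 17.1)²/17.1 + (10 - 18.7)²/18.7 + (25 - 27.1)²/27.1 + (21 - 46.2)²/46.2 + (18 - 8.9)²/8.9
   = 42.316 + 4.048 + 0.163 + 13.745 + 9.304
   = 69.58
p-value < 0.0001

Since p-value < α = 0.05, we reject H₀.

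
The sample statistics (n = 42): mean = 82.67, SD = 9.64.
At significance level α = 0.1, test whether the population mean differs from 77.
One-sample t-test:
H₀: μ = 77
H₁: μ ≠ 77
df = n - 1 = 41
t = (x̄ - μ₀) / (s/√n) = (82.67 - 77) / (9.64/√42) = 3.812
p-value = 0.0005

Since p-value < α = 0.1, we reject H₀.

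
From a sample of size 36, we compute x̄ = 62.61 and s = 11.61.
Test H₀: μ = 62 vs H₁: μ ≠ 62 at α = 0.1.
One-sample t-test:
H₀: μ = 62
H₁: μ ≠ 62
df = n - 1 = 35
t = (x̄ - μ₀) / (s/√n) = (62.61 - 62) / (11.61/√36) = 0.315
p-value = 0.7544

Since p-value > α = 0.1, we fail to reject H₀.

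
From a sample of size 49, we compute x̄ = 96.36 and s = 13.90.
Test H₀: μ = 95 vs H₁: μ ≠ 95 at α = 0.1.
One-sample t-test:
H₀: μ = 95
H₁: μ ≠ 95
df = n - 1 = 48
t = (x̄ - μ₀) / (s/√n) = (96.36 - 95) / (13.90/√49) = 0.685
p-value = 0.4967

Since p-value > α = 0.1, we fail to reject H₀.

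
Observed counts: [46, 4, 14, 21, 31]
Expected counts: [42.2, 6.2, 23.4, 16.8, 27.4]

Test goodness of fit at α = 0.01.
Chi-square goodness of fit test:
H₀: observed counts match expected distribution
H₁: observed counts differ from expected distribution
df = k - 1 = 4
χ² = Σ(O - E)²/E
   = (46 - 42.2)²/42.2 + (4 - 6.2)²/6.2 + (14 - 23.4)²/23.4 + (21 - 16.8)²/16.8 + (31 - 27.4)²/27.4
   = 0.342 + 0.781 + 3.776 + 1.050 + 0.473
   = 6.42
p-value = 0.1698

Since p-value > α = 0.01, we fail to reject H₀.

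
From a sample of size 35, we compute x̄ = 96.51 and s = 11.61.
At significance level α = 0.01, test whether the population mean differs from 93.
One-sample t-test:
H₀: μ = 93
H₁: μ ≠ 93
df = n - 1 = 34
t = (x̄ - μ₀) / (s/√n) = (96.51 - 93) / (11.61/√35) = 1.789
p-value = 0.0826

Since p-value > α = 0.01, we fail to reject H₀.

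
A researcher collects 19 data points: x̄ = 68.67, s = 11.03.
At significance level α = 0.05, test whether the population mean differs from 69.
One-sample t-test:
H₀: μ = 69
H₁: μ ≠ 69
df = n - 1 = 18
t = (x̄ - μ₀) / (s/√n) = (68.67 - 69) / (11.03/√19) = -0.130
p-value = 0.8977

Since p-value > α = 0.05, we fail to reject H₀.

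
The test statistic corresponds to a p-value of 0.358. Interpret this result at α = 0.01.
Since p = 0.358 > α = 0.01, fail to reject H₀.
There is insufficient evidence to reject the null hypothesis; the result is not statistically significant at the 0.01 level.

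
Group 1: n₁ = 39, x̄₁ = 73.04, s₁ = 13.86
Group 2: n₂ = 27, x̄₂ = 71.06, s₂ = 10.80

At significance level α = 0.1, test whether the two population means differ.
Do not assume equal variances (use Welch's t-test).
Welch's two-sample t-test:
H₀: μ₁ = μ₂
H₁: μ₁ ≠ μ₂
s₁²/n₁ = 13.86²/39 = 4.9256,  s₂²/n₂ = 10.80²/27 = 4.3200
SE = √(s₁²/n₁ + s₂²/n₂) = √(4.9256 + 4.3200) = 3.0407
df (Welch-Satterthwaite) = (s₁²/n₁ + s₂²/n₂)² / [(s₁²/n₁)²/(n₁-1) + (s₂²/n₂)²/(n₂-1)] ≈ 63.03
t = (x̄₁ - x̄₂) / SE = (73.04 - 71.06) / 3.0407 = 1.98 / 3.0407 = 0.651
p-value = 0.5173

Since p-value > α = 0.1, we fail to reject H₀.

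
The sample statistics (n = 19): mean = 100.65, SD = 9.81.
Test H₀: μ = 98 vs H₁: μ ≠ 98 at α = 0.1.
One-sample t-test:
H₀: μ = 98
H₁: μ ≠ 98
df = n - 1 = 18
t = (x̄ - μ₀) / (s/√n) = (100.65 - 98) / (9.81/√19) = 1.177
p-value = 0.2543

Since p-value > α = 0.1, we fail to reject H₀.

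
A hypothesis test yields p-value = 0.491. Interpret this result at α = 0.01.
Since p = 0.491 > α = 0.01, fail to reject H₀.
There is insufficient evidence to reject the null hypothesis; the result is not statistically significant at the 0.01 level.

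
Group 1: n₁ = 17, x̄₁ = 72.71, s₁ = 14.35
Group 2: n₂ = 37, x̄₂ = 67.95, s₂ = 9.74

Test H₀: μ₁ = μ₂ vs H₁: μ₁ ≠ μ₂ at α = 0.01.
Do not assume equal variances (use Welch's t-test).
Welch's two-sample t-test:
H₀: μ₁ = μ₂
H₁: μ₁ ≠ μ₂
s₁²/n₁ = 14.35²/17 = 12.1131,  s₂²/n₂ = 9.74²/37 = 2.5640
SE = √(s₁²/n₁ + s₂²/n₂) = √(12.1131 + 2.5640) = 3.8311
df (Welch-Satterthwaite) = (s₁²/n₁ + s₂²/n₂)² / [(s₁²/n₁)²/(n₁-1) + (s₂²/n₂)²/(n₂-1)] ≈ 23.03
t = (x̄₁ - x̄₂) / SE = (72.71 - 67.95) / 3.8311 = 4.76 / 3.8311 = 1.242
p-value = 0.2266

Since p-value > α = 0.01, we fail to reject H₀.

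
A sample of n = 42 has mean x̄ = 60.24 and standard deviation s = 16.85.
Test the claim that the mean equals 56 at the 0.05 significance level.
One-sample t-test:
H₀: μ = 56
H₁: μ ≠ 56
df = n - 1 = 41
t = (x̄ - μ₀) / (s/√n) = (60.24 - 56) / (16.85/√42) = 1.631
p-value = 0.1106

Since p-value > α = 0.05, we fail to reject H₀.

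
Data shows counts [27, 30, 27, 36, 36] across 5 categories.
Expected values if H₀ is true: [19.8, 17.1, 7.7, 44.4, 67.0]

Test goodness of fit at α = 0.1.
Chi-square goodness of fit test:
H₀: observed counts match expected distribution
H₁: observed counts differ from expected distribution
df = k - 1 = 4
χ² = Σ(O - E)²/E
   = (27 - 19.8)²/19.8 + (30 - 17.1)²/17.1 + (27 - 7.7)²/7.7 + (36 - 44.4)²/44.4 + (36 - 67.0)²/67.0
   = 2.618 + 9.732 + 48.375 + 1.589 + 14.343
   = 76.66
p-value < 0.0001

Since p-value < α = 0.1, we reject H₀.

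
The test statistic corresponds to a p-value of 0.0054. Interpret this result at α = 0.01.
Since p = 0.0054 < α = 0.01, reject H₀.
There is sufficient evidence to reject the null hypothesis; the result is statistically significant at the 0.01 level.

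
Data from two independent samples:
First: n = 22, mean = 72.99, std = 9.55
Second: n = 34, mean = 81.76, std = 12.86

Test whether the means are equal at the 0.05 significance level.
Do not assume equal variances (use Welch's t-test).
Welch's two-sample t-test:
H₀: μ₁ = μ₂
H₁: μ₁ ≠ μ₂
s₁²/n₁ = 9.55²/22 = 4.1456,  s₂²/n₂ = 12.86²/34 = 4.8641
SE = √(s₁²/n₁ + s₂²/n₂) = √(4.1456 + 4.8641) = 3.0016
df (Welch-Satterthwaite) = (s₁²/n₁ + s₂²/n₂)² / [(s₁²/n₁)²/(n₁-1) + (s₂²/n₂)²/(n₂-1)] ≈ 52.87
t = (x̄₁ - x̄₂) / SE = (72.99 - 81.76) / 3.0016 = -8.77 / 3.0016 = -2.922
p-value = 0.0051

Since p-value < α = 0.05, we reject H₀.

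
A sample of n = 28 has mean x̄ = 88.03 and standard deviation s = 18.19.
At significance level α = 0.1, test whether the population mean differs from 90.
One-sample t-test:
H₀: μ = 90
H₁: μ ≠ 90
df = n - 1 = 27
t = (x̄ - μ₀) / (s/√n) = (88.03 - 90) / (18.19/√28) = -0.573
p-value = 0.5713

Since p-value > α = 0.1, we fail to reject H₀.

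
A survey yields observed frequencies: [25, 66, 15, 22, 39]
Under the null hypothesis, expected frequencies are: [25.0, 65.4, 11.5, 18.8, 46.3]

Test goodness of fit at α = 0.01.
Chi-square goodness of fit test:
H₀: observed counts match expected distribution
H₁: observed counts differ from expected distribution
df = k - 1 = 4
χ² = Σ(O - E)²/E
   = (25 - 25.0)²/25.0 + (66 - 65.4)²/65.4 + (15 - 11.5)²/11.5 + (22 - 18.8)²/18.8 + (39 - 46.3)²/46.3
   = 0.000 + 0.006 + 1.065 + 0.545 + 1.151
   = 2.77
p-value = 0.5977

Since p-value > α = 0.01, we fail to reject H₀.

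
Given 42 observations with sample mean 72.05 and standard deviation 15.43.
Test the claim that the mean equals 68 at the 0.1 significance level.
One-sample t-test:
H₀: μ = 68
H₁: μ ≠ 68
df = n - 1 = 41
t = (x̄ - μ₀) / (s/√n) = (72.05 - 68) / (15.43/√42) = 1.701
p-value = 0.0965

Since p-value < α = 0.1, we reject H₀.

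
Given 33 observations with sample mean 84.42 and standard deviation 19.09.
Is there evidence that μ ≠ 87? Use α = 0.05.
One-sample t-test:
H₀: μ = 87
H₁: μ ≠ 87
df = n - 1 = 32
t = (x̄ - μ₀) / (s/√n) = (84.42 - 87) / (19.09/√33) = -0.776
p-value = 0.4432

Since p-value > α = 0.05, we fail to reject H₀.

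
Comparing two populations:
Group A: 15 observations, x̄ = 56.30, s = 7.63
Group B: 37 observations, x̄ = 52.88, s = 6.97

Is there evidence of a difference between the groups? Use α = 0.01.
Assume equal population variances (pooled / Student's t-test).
Student's two-sample t-test (equal variances):
H₀: μ₁ = μ₂
H₁: μ₁ ≠ μ₂
df = n₁ + n₂ - 2 = 50
Pooled variance s_p² = [(n₁-1)s₁² + (n₂-1)s₂²] / (n₁ + n₂ - 2) = [(14)(7.63²) + (36)(6.97²)] / 50 = 51.2790
SE = √(s_p²(1/n₁ + 1/n₂)) = √(51.2790 × (1/15 + 1/37)) = 2.1919
t = (x̄₁ - x̄₂) / SE = (56.30 - 52.88) / 2.1919 = 3.42 / 2.1919 = 1.560
p-value = 0.1250

Since p-value > α = 0.01, we fail to reject H₀.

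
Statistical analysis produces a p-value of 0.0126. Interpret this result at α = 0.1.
Since p = 0.0126 < α = 0.1, reject H₀.
There is sufficient evidence to reject the null hypothesis; the result is statistically significant at the 0.1 level.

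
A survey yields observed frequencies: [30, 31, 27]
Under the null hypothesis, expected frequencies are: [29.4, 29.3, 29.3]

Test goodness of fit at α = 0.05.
Chi-square goodness of fit test:
H₀: observed counts match expected distribution
H₁: observed counts differ from expected distribution
df = k - 1 = 2
χ² = Σ(O - E)²/E
   = (30 - 29.4)²/29.4 + (31 - 29.3)²/29.3 + (27 - 29.3)²/29.3
   = 0.012 + 0.099 + 0.181
   = 0.29
p-value = 0.8644

Since p-value > α = 0.05, we fail to reject H₀.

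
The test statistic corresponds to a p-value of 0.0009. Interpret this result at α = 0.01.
Since p = 0.0009 < α = 0.01, reject H₀.
There is sufficient evidence to reject the null hypothesis; the result is statistically significant at the 0.01 level.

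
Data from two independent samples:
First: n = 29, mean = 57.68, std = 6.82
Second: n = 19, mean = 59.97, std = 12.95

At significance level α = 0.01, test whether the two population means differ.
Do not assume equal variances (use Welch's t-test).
Welch's two-sample t-test:
H₀: μ₁ = μ₂
H₁: μ₁ ≠ μ₂
s₁²/n₁ = 6.82²/29 = 1.6039,  s₂²/n₂ = 12.95²/19 = 8.8264
SE = √(s₁²/n₁ + s₂²/n₂) = √(1.6039 + 8.8264) = 3.2296
df (Welch-Satterthwaite) = (s₁²/n₁ + s₂²/n₂)² / [(s₁²/n₁)²/(n₁-1) + (s₂²/n₂)²/(n₂-1)] ≈ 24.61
t = (x̄₁ - x̄₂) / SE = (57.68 - 59.97) / 3.2296 = -2.29 / 3.2296 = -0.709
p-value = 0.4849

Since p-value > α = 0.01, we fail to reject H₀.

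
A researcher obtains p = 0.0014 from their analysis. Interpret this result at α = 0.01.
Since p = 0.0014 < α = 0.01, reject H₀.
There is sufficient evidence to reject the null hypothesis; the result is statistically significant at the 0.01 level.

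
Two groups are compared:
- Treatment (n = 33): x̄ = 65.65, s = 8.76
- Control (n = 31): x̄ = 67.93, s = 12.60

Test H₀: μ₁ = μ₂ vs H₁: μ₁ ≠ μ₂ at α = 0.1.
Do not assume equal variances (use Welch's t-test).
Welch's two-sample t-test:
H₀: μ₁ = μ₂
H₁: μ₁ ≠ μ₂
s₁²/n₁ = 8.76²/33 = 2.3254,  s₂²/n₂ = 12.60²/31 = 5.1213
SE = √(s₁²/n₁ + s₂²/n₂) = √(2.3254 + 5.1213) = 2.7289
df (Welch-Satterthwaite) = (s₁²/n₁ + s₂²/n₂)² / [(s₁²/n₁)²/(n₁-1) + (s₂²/n₂)²/(n₂-1)] ≈ 53.15
t = (x̄₁ - x̄₂) / SE = (65.65 - 67.93) / 2.7289 = -2.28 / 2.7289 = -0.836
p-value = 0.4072

Since p-value > α = 0.1, we fail to reject H₀.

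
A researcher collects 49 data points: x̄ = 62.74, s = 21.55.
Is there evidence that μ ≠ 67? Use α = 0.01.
One-sample t-test:
H₀: μ = 67
H₁: μ ≠ 67
df = n - 1 = 48
t = (x̄ - μ₀) / (s/√n) = (62.74 - 67) / (21.55/√49) = -1.384
p-value = 0.1728

Since p-value > α = 0.01, we fail to reject H₀.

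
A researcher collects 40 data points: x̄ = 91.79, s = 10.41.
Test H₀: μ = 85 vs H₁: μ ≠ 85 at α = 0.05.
One-sample t-test:
H₀: μ = 85
H₁: μ ≠ 85
df = n - 1 = 39
t = (x̄ - μ₀) / (s/√n) = (91.79 - 85) / (10.41/√40) = 4.125
p-value = 0.0002

Since p-value < α = 0.05, we reject H₀.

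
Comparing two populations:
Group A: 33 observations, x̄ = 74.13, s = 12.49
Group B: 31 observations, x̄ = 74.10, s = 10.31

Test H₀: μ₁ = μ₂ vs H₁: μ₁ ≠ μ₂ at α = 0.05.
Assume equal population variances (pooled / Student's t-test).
Student's two-sample t-test (equal variances):
H₀: μ₁ = μ₂
H₁: μ₁ ≠ μ₂
df = n₁ + n₂ - 2 = 62
Pooled variance s_p² = [(n₁-1)s₁² + (n₂-1)s₂²] / (n₁ + n₂ - 2) = [(32)(12.49²) + (30)(10.31²)] / 62 = 131.9498
SE = √(s_p²(1/n₁ + 1/n₂)) = √(131.9498 × (1/33 + 1/31)) = 2.8731
t = (x̄₁ - x̄₂) / SE = (74.13 - 74.10) / 2.8731 = 0.03 / 2.8731 = 0.010
p-value = 0.9917

Since p-value > α = 0.05, we fail to reject H₀.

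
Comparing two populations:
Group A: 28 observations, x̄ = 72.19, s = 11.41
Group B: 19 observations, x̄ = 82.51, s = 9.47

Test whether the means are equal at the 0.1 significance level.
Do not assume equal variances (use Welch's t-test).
Welch's two-sample t-test:
H₀: μ₁ = μ₂
H₁: μ₁ ≠ μ₂
s₁²/n₁ = 11.41²/28 = 4.6496,  s₂²/n₂ = 9.47²/19 = 4.7200
SE = √(s₁²/n₁ + s₂²/n₂) = √(4.6496 + 4.7200) = 3.0610
df (Welch-Satterthwaite) = (s₁²/n₁ + s₂²/n₂)² / [(s₁²/n₁)²/(n₁-1) + (s₂²/n₂)²/(n₂-1)] ≈ 43.07
t = (x̄₁ - x̄₂) / SE = (72.19 - 82.51) / 3.0610 = -10.32 / 3.0610 = -3.371
p-value = 0.0016

Since p-value < α = 0.1, we reject H₀.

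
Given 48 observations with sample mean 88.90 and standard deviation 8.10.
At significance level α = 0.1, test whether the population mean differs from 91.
One-sample t-test:
H₀: μ = 91
H₁: μ ≠ 91
df = n - 1 = 47
t = (x̄ - μ₀) / (s/√n) = (88.90 - 91) / (8.10/√48) = -1.796
p-value = 0.0789

Since p-value < α = 0.1, we reject H₀.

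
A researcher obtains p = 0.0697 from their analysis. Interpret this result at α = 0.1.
Since p = 0.0697 < α = 0.1, reject H₀.
There is sufficient evidence to reject the null hypothesis; the result is statistically significant at the 0.1 level.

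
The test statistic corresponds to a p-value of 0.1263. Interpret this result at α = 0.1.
Since p = 0.1263 > α = 0.1, fail to reject H₀.
There is insufficient evidence to reject the null hypothesis; the result is not statistically significant at the 0.1 level.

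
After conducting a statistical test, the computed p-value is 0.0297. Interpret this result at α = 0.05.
Since p = 0.0297 < α = 0.05, reject H₀.
There is sufficient evidence to reject the null hypothesis; the result is statistically significant at the 0.05 level.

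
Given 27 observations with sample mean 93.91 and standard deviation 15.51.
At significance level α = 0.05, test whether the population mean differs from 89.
One-sample t-test:
H₀: μ = 89
H₁: μ ≠ 89
df = n - 1 = 26
t = (x̄ - μ₀) / (s/√n) = (93.91 - 89) / (15.51/√27) = 1.645
p-value = 0.1120

Since p-value > α = 0.05, we fail to reject H₀.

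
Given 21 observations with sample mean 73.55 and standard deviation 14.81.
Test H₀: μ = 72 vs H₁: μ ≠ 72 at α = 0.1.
One-sample t-test:
H₀: μ = 72
H₁: μ ≠ 72
df = n - 1 = 20
t = (x̄ - μ₀) / (s/√n) = (73.55 - 72) / (14.81/√21) = 0.480
p-value = 0.6367

Since p-value > α = 0.1, we fail to reject H₀.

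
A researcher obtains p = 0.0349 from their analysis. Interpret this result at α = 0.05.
Since p = 0.0349 < α = 0.05, reject H₀.
There is sufficient evidence to reject the null hypothesis; the result is statistically significant at the 0.05 level.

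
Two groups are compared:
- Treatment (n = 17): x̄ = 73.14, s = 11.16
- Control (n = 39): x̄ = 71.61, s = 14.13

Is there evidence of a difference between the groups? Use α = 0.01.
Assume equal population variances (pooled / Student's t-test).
Student's two-sample t-test (equal variances):
H₀: μ₁ = μ₂
H₁: μ₁ ≠ μ₂
df = n₁ + n₂ - 2 = 54
Pooled variance s_p² = [(n₁-1)s₁² + (n₂-1)s₂²] / (n₁ + n₂ - 2) = [(16)(11.16²) + (38)(14.13²)] / 54 = 177.4017
SE = √(s_p²(1/n₁ + 1/n₂)) = √(177.4017 × (1/17 + 1/39)) = 3.8709
t = (x̄₁ - x̄₂) / SE = (73.14 - 71.61) / 3.8709 = 1.53 / 3.8709 = 0.395
p-value = 0.6942

Since p-value > α = 0.01, we fail to reject H₀.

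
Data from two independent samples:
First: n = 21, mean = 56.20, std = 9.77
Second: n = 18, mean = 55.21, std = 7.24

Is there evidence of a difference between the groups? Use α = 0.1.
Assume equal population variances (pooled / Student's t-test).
Student's two-sample t-test (equal variances):
H₀: μ₁ = μ₂
H₁: μ₁ ≠ μ₂
df = n₁ + n₂ - 2 = 37
Pooled variance s_p² = [(n₁-1)s₁² + (n₂-1)s₂²] / (n₁ + n₂ - 2) = [(20)(9.77²) + (17)(7.24²)] / 37 = 75.6799
SE = √(s_p²(1/n₁ + 1/n₂)) = √(75.6799 × (1/21 + 1/18)) = 2.7943
t = (x̄₁ - x̄₂) / SE = (56.20 - 55.21) / 2.7943 = 0.99 / 2.7943 = 0.354
p-value = 0.7251

Since p-value > α = 0.1, we fail to reject H₀.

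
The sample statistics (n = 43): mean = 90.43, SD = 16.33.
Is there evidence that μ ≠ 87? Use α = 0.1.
One-sample t-test:
H₀: μ = 87
H₁: μ ≠ 87
df = n - 1 = 42
t = (x̄ - μ₀) / (s/√n) = (90.43 - 87) / (16.33/√43) = 1.377
p-value = 0.1757

Since p-value > α = 0.1, we fail to reject H₀.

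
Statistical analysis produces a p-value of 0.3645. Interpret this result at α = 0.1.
Since p = 0.3645 > α = 0.1, fail to reject H₀.
There is insufficient evidence to reject the null hypothesis; the result is not statistically significant at the 0.1 level.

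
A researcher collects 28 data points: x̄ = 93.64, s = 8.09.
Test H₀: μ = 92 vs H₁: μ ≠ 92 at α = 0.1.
One-sample t-test:
H₀: μ = 92
H₁: μ ≠ 92
df = n - 1 = 27
t = (x̄ - μ₀) / (s/√n) = (93.64 - 92) / (8.09/√28) = 1.073
p-value = 0.2929

Since p-value > α = 0.1, we fail to reject H₀.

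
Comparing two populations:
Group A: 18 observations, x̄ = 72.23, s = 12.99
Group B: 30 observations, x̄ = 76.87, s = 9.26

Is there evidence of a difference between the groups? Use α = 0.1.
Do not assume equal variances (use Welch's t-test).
Welch's two-sample t-test:
H₀: μ₁ = μ₂
H₁: μ₁ ≠ μ₂
s₁²/n₁ = 12.99²/18 = 9.3745,  s₂²/n₂ = 9.26²/30 = 2.8583
SE = √(s₁²/n₁ + s₂²/n₂) = √(9.3745 + 2.8583) = 3.4975
df (Welch-Satterthwaite) = (s₁²/n₁ + s₂²/n₂)² / [(s₁²/n₁)²/(n₁-1) + (s₂²/n₂)²/(n₂-1)] ≈ 27.45
t = (x̄₁ - x̄₂) / SE = (72.23 - 76.87) / 3.4975 = -4.64 / 3.4975 = -1.327
p-value = 0.1956

Since p-value > α = 0.1, we fail to reject H₀.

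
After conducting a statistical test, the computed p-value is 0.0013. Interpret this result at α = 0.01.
Since p = 0.0013 < α = 0.01, reject H₀.
There is sufficient evidence to reject the null hypothesis; the result is statistically significant at the 0.01 level.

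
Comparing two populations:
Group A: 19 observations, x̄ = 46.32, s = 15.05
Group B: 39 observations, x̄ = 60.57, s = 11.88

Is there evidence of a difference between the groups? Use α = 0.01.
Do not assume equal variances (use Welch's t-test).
Welch's two-sample t-test:
H₀: μ₁ = μ₂
H₁: μ₁ ≠ μ₂
s₁²/n₁ = 15.05²/19 = 11.9212,  s₂²/n₂ = 11.88²/39 = 3.6188
SE = √(s₁²/n₁ + s₂²/n₂) = √(11.9212 + 3.6188) = 3.9421
df (Welch-Satterthwaite) = (s₁²/n₁ + s₂²/n₂)² / [(s₁²/n₁)²/(n₁-1) + (s₂²/n₂)²/(n₂-1)] ≈ 29.31
t = (x̄₁ - x̄₂) / SE = (46.32 - 60.57) / 3.9421 = -14.25 / 3.9421 = -3.615
p-value = 0.0011

Since p-value < α = 0.01, we reject H₀.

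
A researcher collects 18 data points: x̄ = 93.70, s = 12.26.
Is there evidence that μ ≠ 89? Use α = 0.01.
One-sample t-test:
H₀: μ = 89
H₁: μ ≠ 89
df = n - 1 = 17
t = (x̄ - μ₀) / (s/√n) = (93.70 - 89) / (12.26/√18) = 1.626
p-value = 0.1222

Since p-value > α = 0.01, we fail to reject H₀.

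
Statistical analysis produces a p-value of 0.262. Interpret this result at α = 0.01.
Since p = 0.262 > α = 0.01, fail to reject H₀.
There is insufficient evidence to reject the null hypothesis; the result is not statistically significant at the 0.01 level.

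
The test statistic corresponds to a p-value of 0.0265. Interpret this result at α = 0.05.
Since p = 0.0265 < α = 0.05, reject H₀.
There is sufficient evidence to reject the null hypothesis; the result is statistically significant at the 0.05 level.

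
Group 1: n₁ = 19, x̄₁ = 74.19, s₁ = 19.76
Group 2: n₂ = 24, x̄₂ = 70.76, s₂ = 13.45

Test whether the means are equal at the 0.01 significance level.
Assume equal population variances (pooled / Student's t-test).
Student's two-sample t-test (equal variances):
H₀: μ₁ = μ₂
H₁: μ₁ ≠ μ₂
df = n₁ + n₂ - 2 = 41
Pooled variance s_p² = [(n₁-1)s₁² + (n₂-1)s₂²] / (n₁ + n₂ - 2) = [(18)(19.76²) + (23)(13.45²)] / 41 = 272.9023
SE = √(s_p²(1/n₁ + 1/n₂)) = √(272.9023 × (1/19 + 1/24)) = 5.0729
t = (x̄₁ - x̄₂) / SE = (74.19 - 70.76) / 5.0729 = 3.43 / 5.0729 = 0.676
p-value = 0.5027

Since p-value > α = 0.01, we fail to reject H₀.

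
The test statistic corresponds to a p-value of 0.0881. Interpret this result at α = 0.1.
Since p = 0.0881 < α = 0.1, reject H₀.
There is sufficient evidence to reject the null hypothesis; the result is statistically significant at the 0.1 level.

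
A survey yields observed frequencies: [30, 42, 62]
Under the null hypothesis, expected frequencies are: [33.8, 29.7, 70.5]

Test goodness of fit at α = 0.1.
Chi-square goodness of fit test:
H₀: observed counts match expected distribution
H₁: observed counts differ from expected distribution
df = k - 1 = 2
χ² = Σ(O - E)²/E
   = (30 - 33.8)²/33.8 + (42 - 29.7)²/29.7 + (62 - 70.5)²/70.5
   = 0.427 + 5.094 + 1.025
   = 6.55
p-value = 0.0379

Since p-value < α = 0.1, we reject H₀.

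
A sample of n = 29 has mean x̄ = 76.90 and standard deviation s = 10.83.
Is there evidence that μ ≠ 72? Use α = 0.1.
One-sample t-test:
H₀: μ = 72
H₁: μ ≠ 72
df = n - 1 = 28
t = (x̄ - μ₀) / (s/√n) = (76.90 - 72) / (10.83/√29) = 2.437
p-value = 0.0214

Since p-value < α = 0.1, we reject H₀.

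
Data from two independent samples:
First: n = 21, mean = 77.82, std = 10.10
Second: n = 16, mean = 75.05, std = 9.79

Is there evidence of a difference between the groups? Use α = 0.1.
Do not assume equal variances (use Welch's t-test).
Welch's two-sample t-test:
H₀: μ₁ = μ₂
H₁: μ₁ ≠ μ₂
s₁²/n₁ = 10.10²/21 = 4.8576,  s₂²/n₂ = 9.79²/16 = 5.9903
SE = √(s₁²/n₁ + s₂²/n₂) = √(4.8576 + 5.9903) = 3.2936
df (Welch-Satterthwaite) = (s₁²/n₁ + s₂²/n₂)² / [(s₁²/n₁)²/(n₁-1) + (s₂²/n₂)²/(n₂-1)] ≈ 32.94
t = (x̄₁ - x̄₂) / SE = (77.82 - 75.05) / 3.2936 = 2.77 / 3.2936 = 0.841
p-value = 0.4064

Since p-value > α = 0.1, we fail to reject H₀.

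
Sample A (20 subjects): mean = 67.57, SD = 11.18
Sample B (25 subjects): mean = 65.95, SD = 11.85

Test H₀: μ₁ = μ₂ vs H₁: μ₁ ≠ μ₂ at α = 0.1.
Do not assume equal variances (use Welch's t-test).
Welch's two-sample t-test:
H₀: μ₁ = μ₂
H₁: μ₁ ≠ μ₂
s₁²/n₁ = 11.18²/20 = 6.2496,  s₂²/n₂ = 11.85²/25 = 5.6169
SE = √(s₁²/n₁ + s₂²/n₂) = √(6.2496 + 5.6169) = 3.4448
df (Welch-Satterthwaite) = (s₁²/n₁ + s₂²/n₂)² / [(s₁²/n₁)²/(n₁-1) + (s₂²/n₂)²/(n₂-1)] ≈ 41.78
t = (x̄₁ - x̄₂) / SE = (67.57 - 65.95) / 3.4448 = 1.62 / 3.4448 = 0.470
p-value = 0.6406

Since p-value > α = 0.1, we fail to reject H₀.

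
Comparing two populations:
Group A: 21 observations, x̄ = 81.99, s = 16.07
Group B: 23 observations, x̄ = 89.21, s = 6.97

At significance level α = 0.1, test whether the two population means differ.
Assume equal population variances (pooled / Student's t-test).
Student's two-sample t-test (equal variances):
H₀: μ₁ = μ₂
H₁: μ₁ ≠ μ₂
df = n₁ + n₂ - 2 = 42
Pooled variance s_p² = [(n₁-1)s₁² + (n₂-1)s₂²] / (n₁ + n₂ - 2) = [(20)(16.07²) + (22)(6.97²)] / 42 = 148.4209
SE = √(s_p²(1/n₁ + 1/n₂)) = √(148.4209 × (1/21 + 1/23)) = 3.6771
t = (x̄₁ - x̄₂) / SE = (81.99 - 89.21) / 3.6771 = -7.22 / 3.6771 = -1.964
p-value = 0.0562

Since p-value < α = 0.1, we reject H₀.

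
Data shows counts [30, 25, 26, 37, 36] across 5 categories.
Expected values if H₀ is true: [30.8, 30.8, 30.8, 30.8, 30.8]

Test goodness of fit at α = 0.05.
Chi-square goodness of fit test:
H₀: observed counts match expected distribution
H₁: observed counts differ from expected distribution
df = k - 1 = 4
χ² = Σ(O - E)²/E
   = (30 - 30.8)²/30.8 + (25 - 30.8)²/30.8 + (26 - 30.8)²/30.8 + (37 - 30.8)²/30.8 + (36 - 30.8)²/30.8
   = 0.021 + 1.092 + 0.748 + 1.248 + 0.878
   = 3.99
p-value = 0.4078

Since p-value > α = 0.05, we fail to reject H₀.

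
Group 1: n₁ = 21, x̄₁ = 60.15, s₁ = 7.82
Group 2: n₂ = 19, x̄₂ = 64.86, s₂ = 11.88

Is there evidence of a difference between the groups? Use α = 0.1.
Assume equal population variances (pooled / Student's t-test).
Student's two-sample t-test (equal variances):
H₀: μ₁ = μ₂
H₁: μ₁ ≠ μ₂
df = n₁ + n₂ - 2 = 38
Pooled variance s_p² = [(n₁-1)s₁² + (n₂-1)s₂²] / (n₁ + n₂ - 2) = [(20)(7.82²) + (18)(11.88²)] / 38 = 99.0386
SE = √(s_p²(1/n₁ + 1/n₂)) = √(99.0386 × (1/21 + 1/19)) = 3.1510
t = (x̄₁ - x̄₂) / SE = (60.15 - 64.86) / 3.1510 = -4.71 / 3.1510 = -1.495
p-value = 0.1432

Since p-value > α = 0.1, we fail to reject H₀.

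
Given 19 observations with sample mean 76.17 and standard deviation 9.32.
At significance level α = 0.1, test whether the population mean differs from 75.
One-sample t-test:
H₀: μ = 75
H₁: μ ≠ 75
df = n - 1 = 18
t = (x̄ - μ₀) / (s/√n) = (76.17 - 75) / (9.32/√19) = 0.547
p-value = 0.5910

Since p-value > α = 0.1, we fail to reject H₀.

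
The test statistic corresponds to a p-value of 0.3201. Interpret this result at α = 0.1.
Since p = 0.3201 > α = 0.1, fail to reject H₀.
There is insufficient evidence to reject the null hypothesis; the result is not statistically significant at the 0.1 level.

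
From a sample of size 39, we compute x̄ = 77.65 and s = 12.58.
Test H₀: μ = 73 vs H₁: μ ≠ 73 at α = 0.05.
One-sample t-test:
H₀: μ = 73
H₁: μ ≠ 73
df = n - 1 = 38
t = (x̄ - μ₀) / (s/√n) = (77.65 - 73) / (12.58/√39) = 2.308
p-value = 0.0265

Since p-value < α = 0.05, we reject H₀.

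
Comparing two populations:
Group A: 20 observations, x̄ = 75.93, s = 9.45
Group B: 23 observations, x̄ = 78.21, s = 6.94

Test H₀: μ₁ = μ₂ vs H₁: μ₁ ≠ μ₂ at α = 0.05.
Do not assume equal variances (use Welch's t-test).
Welch's two-sample t-test:
H₀: μ₁ = μ₂
H₁: μ₁ ≠ μ₂
s₁²/n₁ = 9.45²/20 = 4.4651,  s₂²/n₂ = 6.94²/23 = 2.0941
SE = √(s₁²/n₁ + s₂²/n₂) = √(4.4651 + 2.0941) = 2.5611
df (Welch-Satterthwaite) = (s₁²/n₁ + s₂²/n₂)² / [(s₁²/n₁)²/(n₁-1) + (s₂²/n₂)²/(n₂-1)] ≈ 34.46
t = (x̄₁ - x̄₂) / SE = (75.93 - 78.21) / 2.5611 = -2.28 / 2.5611 = -0.890
p-value = 0.3795

Since p-value > α = 0.05, we fail to reject H₀.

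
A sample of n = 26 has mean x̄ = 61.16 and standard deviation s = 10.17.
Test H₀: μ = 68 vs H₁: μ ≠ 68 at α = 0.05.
One-sample t-test:
H₀: μ = 68
H₁: μ ≠ 68
df = n - 1 = 25
t = (x̄ - μ₀) / (s/√n) = (61.16 - 68) / (10.17/√26) = -3.429
p-value = 0.0021

Since p-value < α = 0.05, we reject H₀.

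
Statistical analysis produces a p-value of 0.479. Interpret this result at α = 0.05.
Since p = 0.479 > α = 0.05, fail to reject H₀.
There is insufficient evidence to reject the null hypothesis; the result is not statistically significant at the 0.05 level.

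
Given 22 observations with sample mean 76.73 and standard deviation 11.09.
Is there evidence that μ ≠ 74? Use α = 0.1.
One-sample t-test:
H₀: μ = 74
H₁: μ ≠ 74
df = n - 1 = 21
t = (x̄ - μ₀) / (s/√n) = (76.73 - 74) / (11.09/√22) = 1.155
p-value = 0.2612

Since p-value > α = 0.1, we fail to reject H₀.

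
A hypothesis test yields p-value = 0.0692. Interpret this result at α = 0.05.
Since p = 0.0692 > α = 0.05, fail to reject H₀.
There is insufficient evidence to reject the null hypothesis; the result is not statistically significant at the 0.05 level.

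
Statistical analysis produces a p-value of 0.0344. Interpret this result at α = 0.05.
Since p = 0.0344 < α = 0.05, reject H₀.
There is sufficient evidence to reject the null hypothesis; the result is statistically significant at the 0.05 level.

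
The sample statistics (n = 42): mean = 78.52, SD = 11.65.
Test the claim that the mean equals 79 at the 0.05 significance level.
One-sample t-test:
H₀: μ = 79
H₁: μ ≠ 79
df = n - 1 = 41
t = (x̄ - μ₀) / (s/√n) = (78.52 - 79) / (11.65/√42) = -0.267
p-value = 0.7908

Since p-value > α = 0.05, we fail to reject H₀.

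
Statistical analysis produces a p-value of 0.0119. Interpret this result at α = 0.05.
Since p = 0.0119 < α = 0.05, reject H₀.
There is sufficient evidence to reject the null hypothesis; the result is statistically significant at the 0.05 level.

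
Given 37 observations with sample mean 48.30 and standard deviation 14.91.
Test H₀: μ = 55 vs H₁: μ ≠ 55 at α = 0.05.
One-sample t-test:
H₀: μ = 55
H₁: μ ≠ 55
df = n - 1 = 36
t = (x̄ - μ₀) / (s/√n) = (48.30 - 55) / (14.91/√37) = -2.733
p-value = 0.0097

Since p-value < α = 0.05, we reject H₀.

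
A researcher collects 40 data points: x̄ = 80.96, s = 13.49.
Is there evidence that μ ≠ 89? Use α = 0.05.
One-sample t-test:
H₀: μ = 89
H₁: μ ≠ 89
df = n - 1 = 39
t = (x̄ - μ₀) / (s/√n) = (80.96 - 89) / (13.49/√40) = -3.769
p-value = 0.0005

Since p-value < α = 0.05, we reject H₀.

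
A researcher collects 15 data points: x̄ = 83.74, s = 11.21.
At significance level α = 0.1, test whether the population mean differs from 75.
One-sample t-test:
H₀: μ = 75
H₁: μ ≠ 75
df = n - 1 = 14
t = (x̄ - μ₀) / (s/√n) = (83.74 - 75) / (11.21/√15) = 3.020
p-value = 0.0092

Since p-value < α = 0.1, we reject H₀.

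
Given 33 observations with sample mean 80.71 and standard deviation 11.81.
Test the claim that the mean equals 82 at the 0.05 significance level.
One-sample t-test:
H₀: μ = 82
H₁: μ ≠ 82
df = n - 1 = 32
t = (x̄ - μ₀) / (s/√n) = (80.71 - 82) / (11.81/√33) = -0.627
p-value = 0.5348

Since p-value > α = 0.05, we fail to reject H₀.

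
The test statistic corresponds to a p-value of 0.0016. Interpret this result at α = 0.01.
Since p = 0.0016 < α = 0.01, reject H₀.
There is sufficient evidence to reject the null hypothesis; the result is statistically significant at the 0.01 level.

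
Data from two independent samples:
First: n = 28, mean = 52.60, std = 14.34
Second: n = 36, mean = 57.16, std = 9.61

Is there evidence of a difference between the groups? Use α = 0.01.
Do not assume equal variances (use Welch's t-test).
Welch's two-sample t-test:
H₀: μ₁ = μ₂
H₁: μ₁ ≠ μ₂
s₁²/n₁ = 14.34²/28 = 7.3441,  s₂²/n₂ = 9.61²/36 = 2.5653
SE = √(s₁²/n₁ + s₂²/n₂) = √(7.3441 + 2.5653) = 3.1479
df (Welch-Satterthwaite) = (s₁²/n₁ + s₂²/n₂)² / [(s₁²/n₁)²/(n₁-1) + (s₂²/n₂)²/(n₂-1)] ≈ 44.93
t = (x̄₁ - x̄₂) / SE = (52.60 - 57.16) / 3.1479 = -4.56 / 3.1479 = -1.449
p-value = 0.1544

Since p-value > α = 0.01, we fail to reject H₀.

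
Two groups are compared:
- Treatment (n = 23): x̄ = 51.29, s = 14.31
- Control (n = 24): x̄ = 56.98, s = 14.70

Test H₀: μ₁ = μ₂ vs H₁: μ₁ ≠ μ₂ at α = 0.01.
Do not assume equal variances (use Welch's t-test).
Welch's two-sample t-test:
H₀: μ₁ = μ₂
H₁: μ₁ ≠ μ₂
s₁²/n₁ = 14.31²/23 = 8.9033,  s₂²/n₂ = 14.70²/24 = 9.0037
SE = √(s₁²/n₁ + s₂²/n₂) = √(8.9033 + 9.0037) = 4.2317
df (Welch-Satterthwaite) = (s₁²/n₁ + s₂²/n₂)² / [(s₁²/n₁)²/(n₁-1) + (s₂²/n₂)²/(n₂-1)] ≈ 44.99
t = (x̄₁ - x̄₂) / SE = (51.29 - 56.98) / 4.2317 = -5.69 / 4.2317 = -1.345
p-value = 0.1855

Since p-value > α = 0.01, we fail to reject H₀.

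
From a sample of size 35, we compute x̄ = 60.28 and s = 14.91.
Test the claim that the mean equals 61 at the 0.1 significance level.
One-sample t-test:
H₀: μ = 61
H₁: μ ≠ 61
df = n - 1 = 34
t = (x̄ - μ₀) / (s/√n) = (60.28 - 61) / (14.91/√35) = -0.286
p-value = 0.7769

Since p-value > α = 0.1, we fail to reject H₀.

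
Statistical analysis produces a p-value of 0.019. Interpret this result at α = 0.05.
Since p = 0.019 < α = 0.05, reject H₀.
There is sufficient evidence to reject the null hypothesis; the result is statistically significant at the 0.05 level.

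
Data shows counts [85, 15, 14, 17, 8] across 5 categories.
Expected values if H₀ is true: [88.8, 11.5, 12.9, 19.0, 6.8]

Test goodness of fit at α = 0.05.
Chi-square goodness of fit test:
H₀: observed counts match expected distribution
H₁: observed counts differ from expected distribution
df = k - 1 = 4
χ² = Σ(O - E)²/E
   = (85 - 88.8)²/88.8 + (15 - 11.5)²/11.5 + (14 - 12.9)²/12.9 + (17 - 19.0)²/19.0 + (8 - 6.8)²/6.8
   = 0.163 + 1.065 + 0.094 + 0.211 + 0.212
   = 1.74
p-value = 0.7827

Since p-value > α = 0.05, we fail to reject H₀.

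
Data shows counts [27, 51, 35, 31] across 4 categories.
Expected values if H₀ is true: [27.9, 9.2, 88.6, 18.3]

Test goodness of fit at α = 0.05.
Chi-square goodness of fit test:
H₀: observed counts match expected distribution
H₁: observed counts differ from expected distribution
df = k - 1 = 3
χ² = Σ(O - E)²/E
   = (27 - 27.9)²/27.9 + (51 - 9.2)²/9.2 + (35 - 88.6)²/88.6 + (31 - 18.3)²/18.3
   = 0.029 + 189.917 + 32.426 + 8.814
   = 231.19
p-value < 0.0001

Since p-value < α = 0.05, we reject H₀.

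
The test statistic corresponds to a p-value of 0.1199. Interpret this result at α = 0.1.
Since p = 0.1199 > α = 0.1, fail to reject H₀.
There is insufficient evidence to reject the null hypothesis; the result is not statistically significant at the 0.1 level.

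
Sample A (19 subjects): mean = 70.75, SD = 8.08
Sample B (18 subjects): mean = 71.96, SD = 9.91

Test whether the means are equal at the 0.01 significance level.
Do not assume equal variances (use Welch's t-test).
Welch's two-sample t-test:
H₀: μ₁ = μ₂
H₁: μ₁ ≠ μ₂
s₁²/n₁ = 8.08²/19 = 3.4361,  s₂²/n₂ = 9.91²/18 = 5.4560
SE = √(s₁²/n₁ + s₂²/n₂) = √(3.4361 + 5.4560) = 2.9820
df (Welch-Satterthwaite) = (s₁²/n₁ + s₂²/n₂)² / [(s₁²/n₁)²/(n₁-1) + (s₂²/n₂)²/(n₂-1)] ≈ 32.85
t = (x̄₁ - x̄₂) / SE = (70.75 - 71.96) / 2.9820 = -1.21 / 2.9820 = -0.406
p-value = 0.6875

Since p-value > α = 0.01, we fail to reject H₀.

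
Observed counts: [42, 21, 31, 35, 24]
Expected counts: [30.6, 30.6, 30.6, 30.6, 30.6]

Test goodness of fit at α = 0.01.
Chi-square goodness of fit test:
H₀: observed counts match expected distribution
H₁: observed counts differ from expected distribution
df = k - 1 = 4
χ² = Σ(O - E)²/E
   = (42 - 30.6)²/30.6 + (21 - 30.6)²/30.6 + (31 - 30.6)²/30.6 + (35 - 30.6)²/30.6 + (24 - 30.6)²/30.6
   = 4.247 + 3.012 + 0.005 + 0.633 + 1.424
   = 9.32
p-value = 0.0536

Since p-value > α = 0.01, we fail to reject H₀.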